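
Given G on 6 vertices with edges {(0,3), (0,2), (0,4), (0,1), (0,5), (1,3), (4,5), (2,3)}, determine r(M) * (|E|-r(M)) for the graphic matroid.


r(M) = |V| - c = 6 - 1 = 5.
nullity = |E| - r(M) = 8 - 5 = 3.
Product = 5 * 3 = 15.

15


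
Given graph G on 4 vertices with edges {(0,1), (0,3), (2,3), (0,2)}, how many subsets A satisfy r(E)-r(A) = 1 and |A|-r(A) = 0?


R(x,y) = sum over A in 2^E of x^(r(E)-r(A)) * y^(|A|-r(A)).
G has 4 vertices, 4 edges. r(E) = 3.
Enumerate all 2^4 = 16 subsets.
Count subsets with r(E)-r(A)=1 and |A|-r(A)=0: 6.

6


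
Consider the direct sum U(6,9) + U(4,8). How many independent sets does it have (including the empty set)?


For a direct sum, |I(M1+M2)| = |I(M1)| * |I(M2)|.
|I(U(6,9))| = sum C(9,k) for k=0..6 = 466.
|I(U(4,8))| = sum C(8,k) for k=0..4 = 163.
Total = 466 * 163 = 75958.

75958


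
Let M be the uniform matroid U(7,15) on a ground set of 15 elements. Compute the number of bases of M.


Bases of U(7,15) are all 7-element subsets of the 15-element ground set.
Number of bases = C(15,7).
C(15,7) = 6435.

6435


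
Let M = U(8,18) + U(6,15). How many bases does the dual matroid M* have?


(M1+M2)* = M1* + M2*.
M1* = U(10,18), bases: C(18,10) = 43758.
M2* = U(9,15), bases: C(15,9) = 5005.
|B(M*)| = 43758 * 5005 = 219008790.

219008790


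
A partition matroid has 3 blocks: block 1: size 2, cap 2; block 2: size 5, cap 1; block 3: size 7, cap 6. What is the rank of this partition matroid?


Rank of a partition matroid = sum of min(|Si|, ci) for each block.
= min(2,2) + min(5,1) + min(7,6)
= 2 + 1 + 6
= 9.

9


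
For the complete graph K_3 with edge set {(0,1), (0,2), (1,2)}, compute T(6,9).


T(K_3; x,y) = x^2 + x + y.
T(6,9) = 36 + 6 + 9 = 51.

51


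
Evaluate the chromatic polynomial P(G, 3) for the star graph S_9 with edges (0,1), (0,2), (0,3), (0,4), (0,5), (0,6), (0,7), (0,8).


P(tree, k) = k * (k-1)^(8) for any tree on 9 vertices.
P(3) = 3 * 2^8 = 3 * 256 = 768.

768


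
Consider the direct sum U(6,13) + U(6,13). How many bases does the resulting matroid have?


Bases of a direct sum M1 + M2: |B| = |B(M1)| * |B(M2)|.
|B(U(6,13))| = C(13,6) = 1716.
|B(U(6,13))| = C(13,6) = 1716.
Total bases = 1716 * 1716 = 2944656.

2944656


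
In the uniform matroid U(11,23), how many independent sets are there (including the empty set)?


Independent sets of U(11,23) are all subsets of size <= 11.
Count = (23 choose 0) + (23 choose 1) + (23 choose 2) + (23 choose 3) + (23 choose 4) + (23 choose 5) + (23 choose 6) + (23 choose 7) + (23 choose 8) + (23 choose 9) + (23 choose 10) + (23 choose 11)
     = 1 + 23 + 253 + 1771 + 8855 + 33649 + 100947 + 245157 + 490314 + 817190 + 1144066 + 1352078
     = 4194304.

4194304


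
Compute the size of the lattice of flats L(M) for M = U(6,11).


Flats of U(6,11): every subset of size < 6 is a flat, plus E itself.
Count = (11 choose 0) + (11 choose 1) + (11 choose 2) + (11 choose 3) + (11 choose 4) + (11 choose 5) + 1
     = 1 + 11 + 55 + 165 + 330 + 462 + 1
     = 1025.

1025


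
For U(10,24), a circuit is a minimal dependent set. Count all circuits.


In U(10,24), circuits are the (11)-element subsets.
Any set of 11 elements is dependent, and removing any one element gives
an independent set of size 10, so it is a minimal dependent set.
Number of circuits = C(24,11) = 24! / (11! * 13!) = 2496144.

2496144


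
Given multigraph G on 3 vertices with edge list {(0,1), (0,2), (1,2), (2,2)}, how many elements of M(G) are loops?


In a graphic matroid, a loop is a self-loop edge (u,u) with rank 0.
Examining all 4 edges for self-loops...
Self-loops found: (2,2)
Number of loops = 1.

1


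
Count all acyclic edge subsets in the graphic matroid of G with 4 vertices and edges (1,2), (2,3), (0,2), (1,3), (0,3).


An independent set in a graphic matroid is an acyclic edge subset.
G has 4 vertices and 5 edges.
Enumerate all 2^5 = 32 subsets, checking for acyclicity.
Total independent sets = 24.

24


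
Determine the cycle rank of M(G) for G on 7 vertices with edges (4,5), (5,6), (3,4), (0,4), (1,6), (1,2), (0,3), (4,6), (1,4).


Cycle rank (nullity) = |E| - r(M) = |E| - (|V| - c).
|E| = 9, |V| = 7, c = 1.
Nullity = 9 - (7 - 1) = 9 - 6 = 3.

3


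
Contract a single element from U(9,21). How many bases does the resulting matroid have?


Contracting e from U(9,21) gives U(8,20).
Bases of U(8,20) = C(20,8) = 20! / (8! * 12!) = 125970.

125970


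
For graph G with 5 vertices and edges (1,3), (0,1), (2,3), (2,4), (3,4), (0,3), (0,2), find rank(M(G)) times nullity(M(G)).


r(M) = |V| - c = 5 - 1 = 4.
nullity = |E| - r(M) = 7 - 4 = 3.
Product = 4 * 3 = 12.

12


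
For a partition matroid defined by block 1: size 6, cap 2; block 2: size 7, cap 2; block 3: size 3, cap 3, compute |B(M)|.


A basis picks exactly ci elements from block i.
Number of bases = product of C(|Si|, ci).
= C(6,2) * C(7,2) * C(3,3)
= 15 * 21 * 1
= 315.

315


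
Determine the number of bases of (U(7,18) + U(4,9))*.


(M1+M2)* = M1* + M2*.
M1* = U(11,18), bases: C(18,11) = 31824.
M2* = U(5,9), bases: C(9,5) = 126.
|B(M*)| = 31824 * 126 = 4009824.

4009824


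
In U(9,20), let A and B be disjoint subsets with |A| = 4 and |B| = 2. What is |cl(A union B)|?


|A union B| = 4 + 2 = 6 (disjoint).
In U(9,20), cl(S) = S if |S| < 9, else cl(S) = E.
Since 6 < 9, cl(A union B) = A union B.
|cl(A union B)| = 6.

6


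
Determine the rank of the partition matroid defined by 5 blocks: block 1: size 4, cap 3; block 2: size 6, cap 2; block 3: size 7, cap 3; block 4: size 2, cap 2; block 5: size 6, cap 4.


Rank of a partition matroid = sum of min(|Si|, ci) for each block.
= min(4,3) + min(6,2) + min(7,3) + min(2,2) + min(6,4)
= 3 + 2 + 3 + 2 + 4
= 14.

14


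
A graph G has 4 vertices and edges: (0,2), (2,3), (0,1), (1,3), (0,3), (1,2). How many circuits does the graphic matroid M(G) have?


A circuit in a graphic matroid = edge set of a simple cycle.
G has 4 vertices and 6 edges.
Enumerating all minimal edge subsets forming cycles...
Total circuits found: 7.

7


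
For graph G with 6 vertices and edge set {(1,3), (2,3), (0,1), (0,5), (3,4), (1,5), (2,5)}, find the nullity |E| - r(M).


Cycle rank (nullity) = |E| - r(M) = |E| - (|V| - c).
|E| = 7, |V| = 6, c = 1.
Nullity = 7 - (6 - 1) = 7 - 5 = 2.

2


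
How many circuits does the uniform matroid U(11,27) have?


In U(11,27), circuits are the (12)-element subsets.
Any set of 12 elements is dependent, and removing any one element gives
an independent set of size 11, so it is a minimal dependent set.
Number of circuits = C(27,12) = 27! / (12! * 15!) = 17383860.

17383860


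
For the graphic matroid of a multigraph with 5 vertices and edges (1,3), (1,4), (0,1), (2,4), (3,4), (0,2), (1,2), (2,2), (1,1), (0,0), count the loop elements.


In a graphic matroid, a loop is a self-loop edge (u,u) with rank 0.
Examining all 10 edges for self-loops...
Self-loops found: (2,2), (1,1), (0,0)
Number of loops = 3.

3


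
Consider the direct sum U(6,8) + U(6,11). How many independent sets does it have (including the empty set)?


For a direct sum, |I(M1+M2)| = |I(M1)| * |I(M2)|.
|I(U(6,8))| = sum C(8,k) for k=0..6 = 247.
|I(U(6,11))| = sum C(11,k) for k=0..6 = 1486.
Total = 247 * 1486 = 367042.

367042


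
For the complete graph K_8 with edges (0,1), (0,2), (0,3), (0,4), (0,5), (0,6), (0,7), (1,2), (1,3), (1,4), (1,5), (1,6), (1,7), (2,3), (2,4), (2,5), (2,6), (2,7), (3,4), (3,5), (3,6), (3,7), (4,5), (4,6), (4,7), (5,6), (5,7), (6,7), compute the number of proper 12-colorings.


P(K_8, k) = k(k-1)(k-2)...(k-7).
P(12) = (12) * (11) * (10) * (9) * (8) * (7) * (6) * (5) = 19958400.

19958400


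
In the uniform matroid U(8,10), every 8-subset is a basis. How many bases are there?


Bases of U(8,10) are all 8-element subsets of the 10-element ground set.
Number of bases = C(10,8).
C(10,8) = 10! / (8! * 2!) = 45.

45


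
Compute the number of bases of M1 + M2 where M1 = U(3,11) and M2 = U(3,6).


Bases of a direct sum M1 + M2: |B| = |B(M1)| * |B(M2)|.
|B(U(3,11))| = C(11,3) = 165.
|B(U(3,6))| = C(6,3) = 20.
Total bases = 165 * 20 = 3300.

3300


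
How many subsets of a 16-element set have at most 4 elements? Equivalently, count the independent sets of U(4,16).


Independent sets of U(4,16) are all subsets of size <= 4.
Count = C(16,0) + C(16,1) + C(16,2) + C(16,3) + C(16,4)
     = 1 + 16 + 120 + 560 + 1820
     = 2517.

2517


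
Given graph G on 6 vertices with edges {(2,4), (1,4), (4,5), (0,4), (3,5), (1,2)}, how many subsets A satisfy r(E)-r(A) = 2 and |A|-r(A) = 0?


R(x,y) = sum over A in 2^E of x^(r(E)-r(A)) * y^(|A|-r(A)).
G has 6 vertices, 6 edges. r(E) = 5.
Enumerate all 2^6 = 64 subsets.
Count subsets with r(E)-r(A)=2 and |A|-r(A)=0: 19.

19


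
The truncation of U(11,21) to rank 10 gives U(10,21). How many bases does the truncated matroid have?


Truncating U(11,21) to rank 10 gives U(10,21).
Bases of U(10,21) are all 10-element subsets of 21 elements.
Number of bases = C(21,10) = 21! / (10! * 11!) = 352716.

352716


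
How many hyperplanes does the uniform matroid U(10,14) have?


Hyperplanes of U(10,14) are flats of rank 9.
In a uniform matroid, these are exactly the (9)-element subsets.
Count = C(14,9) = 14! / (9! * 5!) = 2002.

2002


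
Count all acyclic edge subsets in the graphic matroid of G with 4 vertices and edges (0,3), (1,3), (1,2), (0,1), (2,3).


An independent set in a graphic matroid is an acyclic edge subset.
G has 4 vertices and 5 edges.
Enumerate all 2^5 = 32 subsets, checking for acyclicity.
Total independent sets = 24.

24


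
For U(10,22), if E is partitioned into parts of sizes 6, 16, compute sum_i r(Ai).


r(Ai) = min(|Ai|, 10) for each part.
Sum = min(6,10) + min(16,10)
    = 6 + 10
    = 16.

16


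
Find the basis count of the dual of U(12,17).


The dual of U(r,n) is U(n-r, n) = U(5,17).
Bases of U(5,17) are all (5)-element subsets.
|B(M*)| = C(17,5) = 6188.

6188


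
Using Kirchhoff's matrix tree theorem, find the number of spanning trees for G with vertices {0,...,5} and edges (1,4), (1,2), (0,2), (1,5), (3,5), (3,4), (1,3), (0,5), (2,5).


By Kirchhoff's matrix tree theorem, the number of spanning trees equals
the determinant of any cofactor of the Laplacian matrix L.
G has 6 vertices and 9 edges.
Computing the (5 x 5) cofactor determinant gives 55.

55


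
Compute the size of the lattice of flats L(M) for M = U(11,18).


Flats of U(11,18): every subset of size < 11 is a flat, plus E itself.
Count = (18 choose 0) + (18 choose 1) + (18 choose 2) + (18 choose 3) + (18 choose 4) + (18 choose 5) + (18 choose 6) + (18 choose 7) + (18 choose 8) + (18 choose 9) + (18 choose 10) + 1
     = 1 + 18 + 153 + 816 + 3060 + 8568 + 18564 + 31824 + 43758 + 48620 + 43758 + 1
     = 199141.

199141


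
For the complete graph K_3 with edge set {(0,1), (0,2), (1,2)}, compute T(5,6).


T(K_3; x,y) = x^2 + x + y.
T(5,6) = 25 + 5 + 6 = 36.

36


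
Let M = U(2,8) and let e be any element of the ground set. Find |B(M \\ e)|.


Deleting e from U(2,8) gives U(2,7) since n > r.
Bases of U(2,7) = C(7,2) = (7 * 6) / (1 * 2) = 21.

21


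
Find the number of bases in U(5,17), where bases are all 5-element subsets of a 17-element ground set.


Bases of U(5,17) are all 5-element subsets of the 17-element ground set.
Number of bases = C(17,5).
(17 choose 5) = 6188.

6188


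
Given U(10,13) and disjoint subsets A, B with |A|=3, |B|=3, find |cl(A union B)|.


|A union B| = 3 + 3 = 6 (disjoint).
In U(10,13), cl(S) = S if |S| < 10, else cl(S) = E.
Since 6 < 10, cl(A union B) = A union B.
|cl(A union B)| = 6.

6


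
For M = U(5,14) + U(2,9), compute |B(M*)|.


(M1+M2)* = M1* + M2*.
M1* = U(9,14), bases: C(14,9) = 2002.
M2* = U(7,9), bases: C(9,7) = 36.
|B(M*)| = 2002 * 36 = 72072.

72072


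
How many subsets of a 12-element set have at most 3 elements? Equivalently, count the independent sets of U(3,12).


Independent sets of U(3,12) are all subsets of size <= 3.
Count = (12 choose 0) + (12 choose 1) + (12 choose 2) + (12 choose 3)
     = 1 + 12 + 66 + 220
     = 299.

299


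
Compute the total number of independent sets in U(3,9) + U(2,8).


For a direct sum, |I(M1+M2)| = |I(M1)| * |I(M2)|.
|I(U(3,9))| = sum C(9,k) for k=0..3 = 130.
|I(U(2,8))| = sum C(8,k) for k=0..2 = 37.
Total = 130 * 37 = 4810.

4810


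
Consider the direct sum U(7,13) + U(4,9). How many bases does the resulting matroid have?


Bases of a direct sum M1 + M2: |B| = |B(M1)| * |B(M2)|.
|B(U(7,13))| = C(13,7) = 1716.
|B(U(4,9))| = C(9,4) = 126.
Total bases = 1716 * 126 = 216216.

216216


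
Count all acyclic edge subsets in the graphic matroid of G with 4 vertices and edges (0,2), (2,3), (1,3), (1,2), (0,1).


An independent set in a graphic matroid is an acyclic edge subset.
G has 4 vertices and 5 edges.
Enumerate all 2^5 = 32 subsets, checking for acyclicity.
Total independent sets = 24.

24


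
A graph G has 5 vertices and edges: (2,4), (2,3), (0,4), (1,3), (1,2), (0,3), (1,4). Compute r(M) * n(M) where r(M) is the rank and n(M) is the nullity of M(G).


r(M) = |V| - c = 5 - 1 = 4.
nullity = |E| - r(M) = 7 - 4 = 3.
Product = 4 * 3 = 12.

12


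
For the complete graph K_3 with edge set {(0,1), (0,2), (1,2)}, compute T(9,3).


T(K_3; x,y) = x^2 + x + y.
T(9,3) = 81 + 9 + 3 = 93.

93


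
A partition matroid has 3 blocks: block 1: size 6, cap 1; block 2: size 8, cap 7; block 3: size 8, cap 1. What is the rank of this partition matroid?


Rank of a partition matroid = sum of min(|Si|, ci) for each block.
= min(6,1) + min(8,7) + min(8,1)
= 1 + 7 + 1
= 9.

9


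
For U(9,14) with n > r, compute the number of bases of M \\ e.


Deleting e from U(9,14) gives U(9,13) since n > r.
Bases of U(9,13) = C(13,9) = 13! / (9! * 4!) = 715.

715


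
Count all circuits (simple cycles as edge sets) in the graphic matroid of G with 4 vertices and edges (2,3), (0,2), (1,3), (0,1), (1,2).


A circuit in a graphic matroid = edge set of a simple cycle.
G has 4 vertices and 5 edges.
Enumerating all minimal edge subsets forming cycles...
Total circuits found: 3.

3


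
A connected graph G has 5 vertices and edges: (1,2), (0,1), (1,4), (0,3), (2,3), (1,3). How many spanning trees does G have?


By Kirchhoff's matrix tree theorem, the number of spanning trees equals
the determinant of any cofactor of the Laplacian matrix L.
G has 5 vertices and 6 edges.
Computing the (4 x 4) cofactor determinant gives 8.

8


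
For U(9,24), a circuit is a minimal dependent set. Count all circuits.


In U(9,24), circuits are the (10)-element subsets.
Any set of 10 elements is dependent, and removing any one element gives
an independent set of size 9, so it is a minimal dependent set.
Number of circuits = C(24,10) = 1961256.

1961256


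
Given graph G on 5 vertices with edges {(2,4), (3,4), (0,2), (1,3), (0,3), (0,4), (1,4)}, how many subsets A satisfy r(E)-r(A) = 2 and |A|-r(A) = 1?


R(x,y) = sum over A in 2^E of x^(r(E)-r(A)) * y^(|A|-r(A)).
G has 5 vertices, 7 edges. r(E) = 4.
Enumerate all 2^7 = 128 subsets.
Count subsets with r(E)-r(A)=2 and |A|-r(A)=1: 3.

3


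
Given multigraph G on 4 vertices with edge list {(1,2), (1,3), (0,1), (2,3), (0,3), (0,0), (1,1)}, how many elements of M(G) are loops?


In a graphic matroid, a loop is a self-loop edge (u,u) with rank 0.
Examining all 7 edges for self-loops...
Self-loops found: (0,0), (1,1)
Number of loops = 2.

2


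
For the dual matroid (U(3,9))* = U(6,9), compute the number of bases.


The dual of U(r,n) is U(n-r, n) = U(6,9).
Bases of U(6,9) are all (6)-element subsets.
|B(M*)| = C(9,6) = 84.

84


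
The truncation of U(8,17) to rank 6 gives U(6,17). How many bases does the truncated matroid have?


Truncating U(8,17) to rank 6 gives U(6,17).
Bases of U(6,17) are all 6-element subsets of 17 elements.
Number of bases = C(17,6) = 17! / (6! * 11!) = 12376.

12376


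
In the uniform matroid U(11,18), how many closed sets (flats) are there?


Flats of U(11,18): every subset of size < 11 is a flat, plus E itself.
Count = (18 choose 0) + (18 choose 1) + (18 choose 2) + (18 choose 3) + (18 choose 4) + (18 choose 5) + (18 choose 6) + (18 choose 7) + (18 choose 8) + (18 choose 9) + (18 choose 10) + 1
     = 1 + 18 + 153 + 816 + 3060 + 8568 + 18564 + 31824 + 43758 + 48620 + 43758 + 1
     = 199141.

199141


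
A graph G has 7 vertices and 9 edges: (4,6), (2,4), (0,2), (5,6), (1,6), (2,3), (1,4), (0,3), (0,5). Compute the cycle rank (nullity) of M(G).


Cycle rank (nullity) = |E| - r(M) = |E| - (|V| - c).
|E| = 9, |V| = 7, c = 1.
Nullity = 9 - (7 - 1) = 9 - 6 = 3.

3


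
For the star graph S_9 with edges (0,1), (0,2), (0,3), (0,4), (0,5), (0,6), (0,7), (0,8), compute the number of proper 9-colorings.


P(tree, k) = k * (k-1)^(8) for any tree on 9 vertices.
P(9) = 9 * 8^8 = 9 * 16777216 = 150994944.

150994944


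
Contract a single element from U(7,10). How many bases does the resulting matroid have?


Contracting e from U(7,10) gives U(6,9).
Bases of U(6,9) = C(9,6) = 9! / (6! * 3!) = 84.

84


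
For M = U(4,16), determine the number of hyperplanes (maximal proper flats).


Hyperplanes of U(4,16) are flats of rank 3.
In a uniform matroid, these are exactly the (3)-element subsets.
Count = C(16,3) = (16 * 15 * 14) / (1 * 2 * 3) = 560.

560


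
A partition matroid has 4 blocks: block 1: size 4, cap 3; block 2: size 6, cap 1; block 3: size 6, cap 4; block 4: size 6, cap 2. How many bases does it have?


A basis picks exactly ci elements from block i.
Number of bases = product of C(|Si|, ci).
= C(4,3) * C(6,1) * C(6,4) * C(6,2)
= 4 * 6 * 15 * 15
= 5400.

5400


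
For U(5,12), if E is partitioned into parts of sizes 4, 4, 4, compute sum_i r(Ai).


r(Ai) = min(|Ai|, 5) for each part.
Sum = min(4,5) + min(4,5) + min(4,5)
    = 4 + 4 + 4
    = 12.

12


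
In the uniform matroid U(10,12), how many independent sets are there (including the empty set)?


Independent sets of U(10,12) are all subsets of size <= 10.
Count = (12 choose 0) + (12 choose 1) + (12 choose 2) + (12 choose 3) + (12 choose 4) + (12 choose 5) + (12 choose 6) + (12 choose 7) + (12 choose 8) + (12 choose 9) + (12 choose 10)
     = 1 + 12 + 66 + 220 + 495 + 792 + 924 + 792 + 495 + 220 + 66
     = 4083.

4083


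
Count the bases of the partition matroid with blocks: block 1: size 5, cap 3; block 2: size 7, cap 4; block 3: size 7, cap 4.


A basis picks exactly ci elements from block i.
Number of bases = product of C(|Si|, ci).
= C(5,3) * C(7,4) * C(7,4)
= 10 * 35 * 35
= 12250.

12250


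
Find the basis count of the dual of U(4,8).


The dual of U(r,n) is U(n-r, n) = U(4,8).
Bases of U(4,8) are all (4)-element subsets.
|B(M*)| = C(8,4) = 8! / (4! * 4!) = 70.

70


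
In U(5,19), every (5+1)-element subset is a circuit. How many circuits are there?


In U(5,19), circuits are the (6)-element subsets.
Any set of 6 elements is dependent, and removing any one element gives
an independent set of size 5, so it is a minimal dependent set.
Number of circuits = C(19,6) = 19! / (6! * 13!) = 27132.

27132


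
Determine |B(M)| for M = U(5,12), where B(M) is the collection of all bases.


Bases of U(5,12) are all 5-element subsets of the 12-element ground set.
Number of bases = C(12,5).
(12 choose 5) = 792.

792


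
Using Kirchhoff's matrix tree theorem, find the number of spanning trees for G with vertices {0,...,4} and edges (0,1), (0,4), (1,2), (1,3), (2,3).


By Kirchhoff's matrix tree theorem, the number of spanning trees equals
the determinant of any cofactor of the Laplacian matrix L.
G has 5 vertices and 5 edges.
Computing the (4 x 4) cofactor determinant gives 3.

3


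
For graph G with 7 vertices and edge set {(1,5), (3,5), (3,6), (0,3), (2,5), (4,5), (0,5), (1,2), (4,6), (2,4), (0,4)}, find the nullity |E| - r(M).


Cycle rank (nullity) = |E| - r(M) = |E| - (|V| - c).
|E| = 11, |V| = 7, c = 1.
Nullity = 11 - (7 - 1) = 11 - 6 = 5.

5


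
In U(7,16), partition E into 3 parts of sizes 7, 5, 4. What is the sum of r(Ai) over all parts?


r(Ai) = min(|Ai|, 7) for each part.
Sum = min(7,7) + min(5,7) + min(4,7)
    = 7 + 5 + 4
    = 16.

16


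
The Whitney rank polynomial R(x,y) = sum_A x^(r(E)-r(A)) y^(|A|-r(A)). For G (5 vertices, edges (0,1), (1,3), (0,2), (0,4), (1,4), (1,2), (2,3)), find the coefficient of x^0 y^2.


R(x,y) = sum over A in 2^E of x^(r(E)-r(A)) * y^(|A|-r(A)).
G has 5 vertices, 7 edges. r(E) = 4.
Enumerate all 2^7 = 128 subsets.
Count subsets with r(E)-r(A)=0 and |A|-r(A)=2: 7.

7


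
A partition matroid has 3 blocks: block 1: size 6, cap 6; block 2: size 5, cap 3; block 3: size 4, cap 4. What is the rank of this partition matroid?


Rank of a partition matroid = sum of min(|Si|, ci) for each block.
= min(6,6) + min(5,3) + min(4,4)
= 6 + 3 + 4
= 13.

13


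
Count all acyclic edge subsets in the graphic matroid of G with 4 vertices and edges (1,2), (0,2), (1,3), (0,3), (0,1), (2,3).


An independent set in a graphic matroid is an acyclic edge subset.
G has 4 vertices and 6 edges.
Enumerate all 2^6 = 64 subsets, checking for acyclicity.
Total independent sets = 38.

38


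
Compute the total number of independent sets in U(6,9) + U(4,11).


For a direct sum, |I(M1+M2)| = |I(M1)| * |I(M2)|.
|I(U(6,9))| = sum C(9,k) for k=0..6 = 466.
|I(U(4,11))| = sum C(11,k) for k=0..4 = 562.
Total = 466 * 562 = 261892.

261892


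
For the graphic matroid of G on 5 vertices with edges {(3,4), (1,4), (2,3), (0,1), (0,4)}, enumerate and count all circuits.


A circuit in a graphic matroid = edge set of a simple cycle.
G has 5 vertices and 5 edges.
Enumerating all minimal edge subsets forming cycles...
Total circuits found: 1.

1


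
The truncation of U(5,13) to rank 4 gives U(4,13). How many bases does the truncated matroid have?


Truncating U(5,13) to rank 4 gives U(4,13).
Bases of U(4,13) are all 4-element subsets of 13 elements.
Number of bases = C(13,4) = 13! / (4! * 9!) = 715.

715


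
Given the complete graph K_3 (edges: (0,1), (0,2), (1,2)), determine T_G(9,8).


T(K_3; x,y) = x^2 + x + y.
T(9,8) = 81 + 9 + 8 = 98.

98


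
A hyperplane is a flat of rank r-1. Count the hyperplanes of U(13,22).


Hyperplanes of U(13,22) are flats of rank 12.
In a uniform matroid, these are exactly the (12)-element subsets.
Count = (22 choose 12) = 646646.

646646


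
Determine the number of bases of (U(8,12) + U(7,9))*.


(M1+M2)* = M1* + M2*.
M1* = U(4,12), bases: C(12,4) = 495.
M2* = U(2,9), bases: C(9,2) = 36.
|B(M*)| = 495 * 36 = 17820.

17820


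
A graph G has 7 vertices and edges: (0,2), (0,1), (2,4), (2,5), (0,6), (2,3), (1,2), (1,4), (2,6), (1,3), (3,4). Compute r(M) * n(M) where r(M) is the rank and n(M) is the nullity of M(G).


r(M) = |V| - c = 7 - 1 = 6.
nullity = |E| - r(M) = 11 - 6 = 5.
Product = 6 * 5 = 30.

30


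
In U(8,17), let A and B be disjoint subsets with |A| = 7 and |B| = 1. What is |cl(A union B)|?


|A union B| = 7 + 1 = 8 (disjoint).
In U(8,17), cl(S) = S if |S| < 8, else cl(S) = E.
Since 8 >= 8, cl(A union B) = E.
|cl(A union B)| = 17.

17


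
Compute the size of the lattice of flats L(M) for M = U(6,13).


Flats of U(6,13): every subset of size < 6 is a flat, plus E itself.
Count = (13 choose 0) + (13 choose 1) + (13 choose 2) + (13 choose 3) + (13 choose 4) + (13 choose 5) + 1
     = 1 + 13 + 78 + 286 + 715 + 1287 + 1
     = 2381.

2381


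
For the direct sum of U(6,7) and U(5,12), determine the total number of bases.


Bases of a direct sum M1 + M2: |B| = |B(M1)| * |B(M2)|.
|B(U(6,7))| = C(7,6) = 7.
|B(U(5,12))| = C(12,5) = 792.
Total bases = 7 * 792 = 5544.

5544


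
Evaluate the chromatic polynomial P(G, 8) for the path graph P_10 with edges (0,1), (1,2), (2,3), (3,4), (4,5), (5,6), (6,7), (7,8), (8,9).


P(P_10, k) = k * (k-1)^(9).
P(8) = 8 * 7^9 = 8 * 40353607 = 322828856.

322828856


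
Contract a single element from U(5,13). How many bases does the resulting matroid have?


Contracting e from U(5,13) gives U(4,12).
Bases of U(4,12) = C(12,4) = (12 * 11 * 10 * 9) / (1 * 2 * 3 * 4) = 495.

495


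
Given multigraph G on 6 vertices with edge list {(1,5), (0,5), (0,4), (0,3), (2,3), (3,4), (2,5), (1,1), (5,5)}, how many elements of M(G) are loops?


In a graphic matroid, a loop is a self-loop edge (u,u) with rank 0.
Examining all 9 edges for self-loops...
Self-loops found: (1,1), (5,5)
Number of loops = 2.

2


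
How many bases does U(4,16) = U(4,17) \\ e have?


Deleting e from U(4,17) gives U(4,16) since n > r.
Bases of U(4,16) = C(16,4) = (16 * 15 * 14 * 13) / (1 * 2 * 3 * 4) = 1820.

1820


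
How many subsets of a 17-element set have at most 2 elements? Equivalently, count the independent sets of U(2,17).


Independent sets of U(2,17) are all subsets of size <= 2.
Count = (17 choose 0) + (17 choose 1) + (17 choose 2)
     = 1 + 17 + 136
     = 154.

154


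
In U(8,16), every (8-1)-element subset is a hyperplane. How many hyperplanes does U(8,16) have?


Hyperplanes of U(8,16) are flats of rank 7.
In a uniform matroid, these are exactly the (7)-element subsets.
Count = (16 choose 7) = 11440.

11440


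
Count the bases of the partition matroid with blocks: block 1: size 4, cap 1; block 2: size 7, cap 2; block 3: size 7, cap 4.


A basis picks exactly ci elements from block i.
Number of bases = product of C(|Si|, ci).
= C(4,1) * C(7,2) * C(7,4)
= 4 * 21 * 35
= 2940.

2940


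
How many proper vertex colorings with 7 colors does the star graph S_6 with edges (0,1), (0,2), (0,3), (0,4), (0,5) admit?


P(tree, k) = k * (k-1)^(5) for any tree on 6 vertices.
P(7) = 7 * 6^5 = 7 * 7776 = 54432.

54432


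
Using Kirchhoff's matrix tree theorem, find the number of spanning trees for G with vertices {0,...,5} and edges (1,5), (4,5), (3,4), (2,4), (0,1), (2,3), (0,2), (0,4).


By Kirchhoff's matrix tree theorem, the number of spanning trees equals
the determinant of any cofactor of the Laplacian matrix L.
G has 6 vertices and 8 edges.
Computing the (5 x 5) cofactor determinant gives 29.

29


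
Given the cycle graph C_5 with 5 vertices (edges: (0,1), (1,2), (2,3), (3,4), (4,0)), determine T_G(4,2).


T(C_5; x,y) = x + x^2 + ... + x^(4) + y.
T(4,2) = 4^1 + 4^2 + 4^3 + 4^4 + 2
= 4 + 16 + 64 + 256 + 2
= 342.

342


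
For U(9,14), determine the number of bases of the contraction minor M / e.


Contracting e from U(9,14) gives U(8,13).
Bases of U(8,13) = C(13,8) = 1287.

1287


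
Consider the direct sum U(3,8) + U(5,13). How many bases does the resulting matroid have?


Bases of a direct sum M1 + M2: |B| = |B(M1)| * |B(M2)|.
|B(U(3,8))| = C(8,3) = 56.
|B(U(5,13))| = C(13,5) = 1287.
Total bases = 56 * 1287 = 72072.

72072


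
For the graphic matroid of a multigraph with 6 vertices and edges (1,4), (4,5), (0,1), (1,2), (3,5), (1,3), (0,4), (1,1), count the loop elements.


In a graphic matroid, a loop is a self-loop edge (u,u) with rank 0.
Examining all 8 edges for self-loops...
Self-loops found: (1,1)
Number of loops = 1.

1


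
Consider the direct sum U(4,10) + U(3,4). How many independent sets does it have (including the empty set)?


For a direct sum, |I(M1+M2)| = |I(M1)| * |I(M2)|.
|I(U(4,10))| = sum C(10,k) for k=0..4 = 386.
|I(U(3,4))| = sum C(4,k) for k=0..3 = 15.
Total = 386 * 15 = 5790.

5790


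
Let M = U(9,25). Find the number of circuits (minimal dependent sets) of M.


In U(9,25), circuits are the (10)-element subsets.
Any set of 10 elements is dependent, and removing any one element gives
an independent set of size 9, so it is a minimal dependent set.
Number of circuits = C(25,10) = 3268760.

3268760


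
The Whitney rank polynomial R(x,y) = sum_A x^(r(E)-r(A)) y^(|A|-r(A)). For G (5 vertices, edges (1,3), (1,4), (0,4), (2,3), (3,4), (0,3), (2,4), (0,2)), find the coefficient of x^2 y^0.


R(x,y) = sum over A in 2^E of x^(r(E)-r(A)) * y^(|A|-r(A)).
G has 5 vertices, 8 edges. r(E) = 4.
Enumerate all 2^8 = 256 subsets.
Count subsets with r(E)-r(A)=2 and |A|-r(A)=0: 28.

28


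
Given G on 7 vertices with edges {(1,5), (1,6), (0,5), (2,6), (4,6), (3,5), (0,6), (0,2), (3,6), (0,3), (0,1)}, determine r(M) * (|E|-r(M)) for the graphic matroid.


r(M) = |V| - c = 7 - 1 = 6.
nullity = |E| - r(M) = 11 - 6 = 5.
Product = 6 * 5 = 30.

30


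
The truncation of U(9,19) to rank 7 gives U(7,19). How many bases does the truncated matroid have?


Truncating U(9,19) to rank 7 gives U(7,19).
Bases of U(7,19) are all 7-element subsets of 19 elements.
Number of bases = C(19,7) = 19! / (7! * 12!) = 50388.

50388


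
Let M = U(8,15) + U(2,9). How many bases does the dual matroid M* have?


(M1+M2)* = M1* + M2*.
M1* = U(7,15), bases: C(15,7) = 6435.
M2* = U(7,9), bases: C(9,7) = 36.
|B(M*)| = 6435 * 36 = 231660.

231660


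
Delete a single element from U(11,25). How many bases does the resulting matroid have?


Deleting e from U(11,25) gives U(11,24) since n > r.
Bases of U(11,24) = C(24,11) = 2496144.

2496144


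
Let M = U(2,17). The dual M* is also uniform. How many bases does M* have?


The dual of U(r,n) is U(n-r, n) = U(15,17).
Bases of U(15,17) are all (15)-element subsets.
|B(M*)| = C(17,15) = 17! / (15! * 2!) = 136.

136


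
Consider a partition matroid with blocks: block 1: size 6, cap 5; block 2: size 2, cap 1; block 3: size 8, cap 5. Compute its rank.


Rank of a partition matroid = sum of min(|Si|, ci) for each block.
= min(6,5) + min(2,1) + min(8,5)
= 5 + 1 + 5
= 11.

11


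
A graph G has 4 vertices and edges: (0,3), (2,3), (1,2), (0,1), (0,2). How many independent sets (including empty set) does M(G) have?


An independent set in a graphic matroid is an acyclic edge subset.
G has 4 vertices and 5 edges.
Enumerate all 2^5 = 32 subsets, checking for acyclicity.
Total independent sets = 24.

24


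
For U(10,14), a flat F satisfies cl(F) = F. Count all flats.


Flats of U(10,14): every subset of size < 10 is a flat, plus E itself.
Count = C(14,0) + C(14,1) + C(14,2) + C(14,3) + C(14,4) + C(14,5) + C(14,6) + C(14,7) + C(14,8) + C(14,9) + 1
     = 1 + 14 + 91 + 364 + 1001 + 2002 + 3003 + 3432 + 3003 + 2002 + 1
     = 14914.

14914


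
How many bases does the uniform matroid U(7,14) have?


Bases of U(7,14) are all 7-element subsets of the 14-element ground set.
Number of bases = C(14,7).
(14 choose 7) = 3432.

3432


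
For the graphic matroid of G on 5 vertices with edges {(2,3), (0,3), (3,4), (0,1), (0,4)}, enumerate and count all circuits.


A circuit in a graphic matroid = edge set of a simple cycle.
G has 5 vertices and 5 edges.
Enumerating all minimal edge subsets forming cycles...
Total circuits found: 1.

1


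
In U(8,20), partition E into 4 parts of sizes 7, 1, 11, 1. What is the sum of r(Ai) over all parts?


r(Ai) = min(|Ai|, 8) for each part.
Sum = min(7,8) + min(1,8) + min(11,8) + min(1,8)
    = 7 + 1 + 8 + 1
    = 17.

17


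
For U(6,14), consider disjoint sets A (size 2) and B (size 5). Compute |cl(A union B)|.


|A union B| = 2 + 5 = 7 (disjoint).
In U(6,14), cl(S) = S if |S| < 6, else cl(S) = E.
Since 7 >= 6, cl(A union B) = E.
|cl(A union B)| = 14.

14


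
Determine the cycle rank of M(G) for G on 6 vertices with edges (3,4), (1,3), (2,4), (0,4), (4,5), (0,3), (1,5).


Cycle rank (nullity) = |E| - r(M) = |E| - (|V| - c).
|E| = 7, |V| = 6, c = 1.
Nullity = 7 - (6 - 1) = 7 - 5 = 2.

2


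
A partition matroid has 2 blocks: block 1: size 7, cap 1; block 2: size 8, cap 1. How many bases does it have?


A basis picks exactly ci elements from block i.
Number of bases = product of C(|Si|, ci).
= C(7,1) * C(8,1)
= 7 * 8
= 56.

56


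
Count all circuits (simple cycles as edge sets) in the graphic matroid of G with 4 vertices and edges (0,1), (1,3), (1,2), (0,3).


A circuit in a graphic matroid = edge set of a simple cycle.
G has 4 vertices and 4 edges.
Enumerating all minimal edge subsets forming cycles...
Total circuits found: 1.

1


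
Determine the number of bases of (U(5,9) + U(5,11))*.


(M1+M2)* = M1* + M2*.
M1* = U(4,9), bases: C(9,4) = 126.
M2* = U(6,11), bases: C(11,6) = 462.
|B(M*)| = 126 * 462 = 58212.

58212


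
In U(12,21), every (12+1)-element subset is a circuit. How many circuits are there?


In U(12,21), circuits are the (13)-element subsets.
Any set of 13 elements is dependent, and removing any one element gives
an independent set of size 12, so it is a minimal dependent set.
Number of circuits = (21 choose 13) = 203490.

203490


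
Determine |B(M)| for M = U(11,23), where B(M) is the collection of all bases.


Bases of U(11,23) are all 11-element subsets of the 23-element ground set.
Number of bases = C(23,11).
(23 choose 11) = 1352078.

1352078


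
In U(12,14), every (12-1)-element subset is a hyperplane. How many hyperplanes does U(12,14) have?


Hyperplanes of U(12,14) are flats of rank 11.
In a uniform matroid, these are exactly the (11)-element subsets.
Count = C(14,11) = 364.

364


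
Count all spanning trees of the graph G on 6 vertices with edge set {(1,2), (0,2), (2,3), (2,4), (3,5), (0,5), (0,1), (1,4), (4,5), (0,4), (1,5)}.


By Kirchhoff's matrix tree theorem, the number of spanning trees equals
the determinant of any cofactor of the Laplacian matrix L.
G has 6 vertices and 11 edges.
Computing the (5 x 5) cofactor determinant gives 200.

200


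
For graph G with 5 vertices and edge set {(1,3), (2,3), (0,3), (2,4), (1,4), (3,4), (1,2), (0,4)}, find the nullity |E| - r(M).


Cycle rank (nullity) = |E| - r(M) = |E| - (|V| - c).
|E| = 8, |V| = 5, c = 1.
Nullity = 8 - (5 - 1) = 8 - 4 = 4.

4


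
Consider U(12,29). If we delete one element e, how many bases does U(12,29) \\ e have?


Deleting e from U(12,29) gives U(12,28) since n > r.
Bases of U(12,28) = C(28,12) = 30421755.

30421755


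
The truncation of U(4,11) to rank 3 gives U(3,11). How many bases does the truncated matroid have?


Truncating U(4,11) to rank 3 gives U(3,11).
Bases of U(3,11) are all 3-element subsets of 11 elements.
Number of bases = (11 choose 3) = 165.

165


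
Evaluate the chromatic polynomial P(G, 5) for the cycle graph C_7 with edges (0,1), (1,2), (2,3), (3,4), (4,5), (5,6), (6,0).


P(C_7, k) = (k-1)^7 + (-1)^7*(k-1).
P(5) = (4)^7 - 4
= 16384 - 4 = 16380.

16380


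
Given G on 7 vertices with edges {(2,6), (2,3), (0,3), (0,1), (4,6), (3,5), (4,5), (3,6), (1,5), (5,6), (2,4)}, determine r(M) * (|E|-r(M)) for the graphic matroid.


r(M) = |V| - c = 7 - 1 = 6.
nullity = |E| - r(M) = 11 - 6 = 5.
Product = 6 * 5 = 30.

30


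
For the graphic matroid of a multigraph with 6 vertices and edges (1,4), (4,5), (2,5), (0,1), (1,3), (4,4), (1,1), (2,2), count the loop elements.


In a graphic matroid, a loop is a self-loop edge (u,u) with rank 0.
Examining all 8 edges for self-loops...
Self-loops found: (4,4), (1,1), (2,2)
Number of loops = 3.

3


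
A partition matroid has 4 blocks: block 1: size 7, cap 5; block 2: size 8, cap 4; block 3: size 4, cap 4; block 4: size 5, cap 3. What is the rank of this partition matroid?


Rank of a partition matroid = sum of min(|Si|, ci) for each block.
= min(7,5) + min(8,4) + min(4,4) + min(5,3)
= 5 + 4 + 4 + 3
= 16.

16


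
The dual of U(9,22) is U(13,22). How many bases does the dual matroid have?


The dual of U(r,n) is U(n-r, n) = U(13,22).
Bases of U(13,22) are all (13)-element subsets.
|B(M*)| = C(22,13) = 22! / (13! * 9!) = 497420.

497420


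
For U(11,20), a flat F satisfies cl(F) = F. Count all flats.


Flats of U(11,20): every subset of size < 11 is a flat, plus E itself.
Count = (20 choose 0) + (20 choose 1) + (20 choose 2) + (20 choose 3) + (20 choose 4) + (20 choose 5) + (20 choose 6) + (20 choose 7) + (20 choose 8) + (20 choose 9) + (20 choose 10) + 1
     = 1 + 20 + 190 + 1140 + 4845 + 15504 + 38760 + 77520 + 125970 + 167960 + 184756 + 1
     = 616667.

616667


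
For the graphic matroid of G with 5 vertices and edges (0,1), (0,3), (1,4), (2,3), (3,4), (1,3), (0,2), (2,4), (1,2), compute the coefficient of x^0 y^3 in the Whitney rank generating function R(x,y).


R(x,y) = sum over A in 2^E of x^(r(E)-r(A)) * y^(|A|-r(A)).
G has 5 vertices, 9 edges. r(E) = 4.
Enumerate all 2^9 = 512 subsets.
Count subsets with r(E)-r(A)=0 and |A|-r(A)=3: 36.

36


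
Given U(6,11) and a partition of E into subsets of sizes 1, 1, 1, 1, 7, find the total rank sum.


r(Ai) = min(|Ai|, 6) for each part.
Sum = min(1,6) + min(1,6) + min(1,6) + min(1,6) + min(7,6)
    = 1 + 1 + 1 + 1 + 6
    = 10.

10


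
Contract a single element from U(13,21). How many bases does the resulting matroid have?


Contracting e from U(13,21) gives U(12,20).
Bases of U(12,20) = C(20,12) = 20! / (12! * 8!) = 125970.

125970


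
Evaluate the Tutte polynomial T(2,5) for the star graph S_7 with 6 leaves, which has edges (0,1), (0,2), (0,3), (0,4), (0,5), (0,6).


A star on 7 vertices is a tree with 6 edges.
T(x,y) = x^(6) for any tree.
T(2,5) = 2^6 = 64.

64


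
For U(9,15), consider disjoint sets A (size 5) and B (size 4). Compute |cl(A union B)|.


|A union B| = 5 + 4 = 9 (disjoint).
In U(9,15), cl(S) = S if |S| < 9, else cl(S) = E.
Since 9 >= 9, cl(A union B) = E.
|cl(A union B)| = 15.

15


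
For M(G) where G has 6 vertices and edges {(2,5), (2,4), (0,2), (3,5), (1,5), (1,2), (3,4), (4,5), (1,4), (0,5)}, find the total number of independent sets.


An independent set in a graphic matroid is an acyclic edge subset.
G has 6 vertices and 10 edges.
Enumerate all 2^10 = 1024 subsets, checking for acyclicity.
Total independent sets = 430.

430


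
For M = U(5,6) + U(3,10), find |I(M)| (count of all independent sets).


For a direct sum, |I(M1+M2)| = |I(M1)| * |I(M2)|.
|I(U(5,6))| = sum C(6,k) for k=0..5 = 63.
|I(U(3,10))| = sum C(10,k) for k=0..3 = 176.
Total = 63 * 176 = 11088.

11088


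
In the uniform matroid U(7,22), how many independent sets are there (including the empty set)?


Independent sets of U(7,22) are all subsets of size <= 7.
Count = (22 choose 0) + (22 choose 1) + (22 choose 2) + (22 choose 3) + (22 choose 4) + (22 choose 5) + (22 choose 6) + (22 choose 7)
     = 1 + 22 + 231 + 1540 + 7315 + 26334 + 74613 + 170544
     = 280600.

280600


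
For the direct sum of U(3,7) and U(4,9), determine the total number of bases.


Bases of a direct sum M1 + M2: |B| = |B(M1)| * |B(M2)|.
|B(U(3,7))| = C(7,3) = 35.
|B(U(4,9))| = C(9,4) = 126.
Total bases = 35 * 126 = 4410.

4410


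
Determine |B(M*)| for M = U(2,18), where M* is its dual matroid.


The dual of U(r,n) is U(n-r, n) = U(16,18).
Bases of U(16,18) are all (16)-element subsets.
|B(M*)| = C(18,16) = 153.

153


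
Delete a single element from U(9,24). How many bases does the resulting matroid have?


Deleting e from U(9,24) gives U(9,23) since n > r.
Bases of U(9,23) = C(23,9) = 817190.

817190


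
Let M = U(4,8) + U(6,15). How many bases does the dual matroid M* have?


(M1+M2)* = M1* + M2*.
M1* = U(4,8), bases: C(8,4) = 70.
M2* = U(9,15), bases: C(15,9) = 5005.
|B(M*)| = 70 * 5005 = 350350.

350350


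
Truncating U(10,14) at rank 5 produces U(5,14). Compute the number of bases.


Truncating U(10,14) to rank 5 gives U(5,14).
Bases of U(5,14) are all 5-element subsets of 14 elements.
Number of bases = C(14,5) = 2002.

2002


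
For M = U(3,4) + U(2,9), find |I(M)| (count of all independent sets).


For a direct sum, |I(M1+M2)| = |I(M1)| * |I(M2)|.
|I(U(3,4))| = sum C(4,k) for k=0..3 = 15.
|I(U(2,9))| = sum C(9,k) for k=0..2 = 46.
Total = 15 * 46 = 690.

690


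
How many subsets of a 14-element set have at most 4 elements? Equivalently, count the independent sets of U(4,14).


Independent sets of U(4,14) are all subsets of size <= 4.
Count = C(14,0) + C(14,1) + C(14,2) + C(14,3) + C(14,4)
     = 1 + 14 + 91 + 364 + 1001
     = 1471.

1471
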